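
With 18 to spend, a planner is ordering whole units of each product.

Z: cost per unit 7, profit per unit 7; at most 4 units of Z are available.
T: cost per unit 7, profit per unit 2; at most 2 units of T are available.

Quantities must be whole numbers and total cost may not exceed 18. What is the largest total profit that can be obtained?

14

1×Z and 1×T: cost 14 ≤ 18, profit 1·7 + 1·2 = 9.
2×Z: cost 14 ≤ 18, profit 2·7 = 14.
Best is 14.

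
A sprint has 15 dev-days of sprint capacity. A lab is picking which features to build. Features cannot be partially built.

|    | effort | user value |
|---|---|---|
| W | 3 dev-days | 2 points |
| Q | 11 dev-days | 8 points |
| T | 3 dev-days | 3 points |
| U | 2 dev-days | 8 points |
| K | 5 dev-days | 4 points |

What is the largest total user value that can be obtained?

17

Treat it as a binary knapsack problem.
Take W, T, U, and K: effort 3 + 3 + 2 + 5 = 13 ≤ 15, user value 2 + 3 + 8 + 4 = 17.
No other feasible combination does better.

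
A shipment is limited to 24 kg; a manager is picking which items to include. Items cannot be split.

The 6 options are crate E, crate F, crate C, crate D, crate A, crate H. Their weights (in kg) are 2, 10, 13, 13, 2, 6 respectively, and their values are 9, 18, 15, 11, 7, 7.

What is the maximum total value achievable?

41

This is a 0-1 knapsack instance.
crate E + crate C + crate A + crate H: weight 2 + 13 + 2 + 6 = 23 ≤ 24, value 9 + 15 + 7 + 7 = 38.
crate E + crate F + crate A + crate H: weight 2 + 10 + 2 + 6 = 20 ≤ 24, value 9 + 18 + 7 + 7 = 41.
Best is crate E, crate F, crate A, and crate H with total value 41.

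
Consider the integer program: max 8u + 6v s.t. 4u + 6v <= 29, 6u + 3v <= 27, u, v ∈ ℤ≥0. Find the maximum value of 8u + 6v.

38

Relaxing integrality, the LP optimum is 41.50 at (u,v) = (3.12, 2.75), which is not an integer point.
(u,v)=(4,1): 4·4+6·1=22≤29, 6·4+3·1=27≤27, objective 38.
(u,v)=(3,2): 4·3+6·2=24≤29, 6·3+3·2=24≤27, objective 36.
(u,v)=(2,3): 4·2+6·3=26≤29, 6·2+3·3=21≤27, objective 34.
No feasible integer point exceeds 38.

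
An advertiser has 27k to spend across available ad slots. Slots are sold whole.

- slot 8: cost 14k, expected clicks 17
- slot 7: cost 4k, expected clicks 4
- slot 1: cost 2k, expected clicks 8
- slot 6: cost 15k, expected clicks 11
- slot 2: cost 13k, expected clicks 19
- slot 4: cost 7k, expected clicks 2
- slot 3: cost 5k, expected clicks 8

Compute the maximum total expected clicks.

Take slot 7, slot 1, slot 2, and slot 3: cost 4 + 2 + 13 + 5 = 24 ≤ 27, expected clicks 4 + 8 + 19 + 8 = 39.
No other feasible combination does better.

39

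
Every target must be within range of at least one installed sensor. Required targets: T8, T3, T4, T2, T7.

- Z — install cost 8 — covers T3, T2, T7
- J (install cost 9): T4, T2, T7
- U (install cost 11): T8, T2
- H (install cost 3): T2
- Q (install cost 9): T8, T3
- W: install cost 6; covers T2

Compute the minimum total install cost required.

18

This is an integer covering problem.
The greedy cost-per-new-target heuristic would pick Z, J, and Q for 26, but a cheaper cover exists.
Choose J and Q: together they cover T8, T3, T4, T2, T7 — every target.
Total install cost: 9 + 9 = 18.
No cover costs less than 18.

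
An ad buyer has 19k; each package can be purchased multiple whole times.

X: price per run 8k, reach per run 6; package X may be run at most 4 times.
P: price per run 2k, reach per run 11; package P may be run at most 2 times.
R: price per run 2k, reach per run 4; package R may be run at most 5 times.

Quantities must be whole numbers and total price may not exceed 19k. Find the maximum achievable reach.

1×X, 2×P, and 3×R: price 18 ≤ 19, reach 1·6 + 2·11 + 3·4 = 40.
2×P and 5×R: price 14 ≤ 19, reach 2·11 + 5·4 = 42.
Best is 42.

42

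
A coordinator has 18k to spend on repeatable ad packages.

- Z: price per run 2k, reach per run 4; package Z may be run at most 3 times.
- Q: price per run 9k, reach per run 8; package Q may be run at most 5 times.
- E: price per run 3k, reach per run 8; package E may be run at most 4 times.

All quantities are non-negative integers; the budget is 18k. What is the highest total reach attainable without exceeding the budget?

44

3×Z and 4×E: price 18 ≤ 18, reach 3·4 + 4·8 = 44.
2×Z and 4×E: price 16 ≤ 18, reach 2·4 + 4·8 = 40.
Best is 44.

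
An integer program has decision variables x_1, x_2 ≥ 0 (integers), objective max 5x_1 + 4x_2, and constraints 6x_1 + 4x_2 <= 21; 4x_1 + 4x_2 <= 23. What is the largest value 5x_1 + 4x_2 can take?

The continuous relaxation peaks at (0, 5.25) with value 21.00; rounding to a feasible lattice point costs some objective.
(x_1,x_2)=(0,5): 6·0+4·5=20≤21, 4·0+4·5=20≤23, objective 20.
(x_1,x_2)=(0,4): 6·0+4·4=16≤21, 4·0+4·4=16≤23, objective 16.
No feasible integer point exceeds 20.

20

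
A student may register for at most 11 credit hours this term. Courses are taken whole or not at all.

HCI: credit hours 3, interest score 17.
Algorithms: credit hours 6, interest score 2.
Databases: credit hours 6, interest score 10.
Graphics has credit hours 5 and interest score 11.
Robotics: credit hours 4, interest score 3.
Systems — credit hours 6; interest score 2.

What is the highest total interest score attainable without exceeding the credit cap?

28

Take HCI and Graphics: credit hours 3 + 5 = 8 ≤ 11, interest score 17 + 11 = 28.
No other feasible combination does better.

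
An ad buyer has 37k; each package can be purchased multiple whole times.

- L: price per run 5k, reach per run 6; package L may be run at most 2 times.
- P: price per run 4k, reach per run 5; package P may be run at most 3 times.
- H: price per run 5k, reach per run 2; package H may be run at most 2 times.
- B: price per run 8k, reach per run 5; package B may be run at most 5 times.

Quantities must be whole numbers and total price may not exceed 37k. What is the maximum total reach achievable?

This is a bounded integer knapsack.
2×L, 3×P, 1×H, and 1×B: price 35 ≤ 37, reach 2·6 + 3·5 + 1·2 + 1·5 = 34.
2×L, 2×P, and 2×B: price 34 ≤ 37, reach 2·6 + 2·5 + 2·5 = 32.
Best is 34.

34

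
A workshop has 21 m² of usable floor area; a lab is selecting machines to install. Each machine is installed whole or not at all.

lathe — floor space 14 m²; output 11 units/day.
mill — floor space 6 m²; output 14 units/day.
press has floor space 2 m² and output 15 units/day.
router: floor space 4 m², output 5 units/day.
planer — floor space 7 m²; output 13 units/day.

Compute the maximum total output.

Treat it as a binary knapsack problem.
Allowing fractional choices, the relaxed optimum would be about 48.6, but machines are indivisible.
mill + press + router + planer: floor space 6 + 2 + 4 + 7 = 19 ≤ 21, output 14 + 15 + 5 + 13 = 47.
mill + press + planer: floor space 6 + 2 + 7 = 15 ≤ 21, output 14 + 15 + 13 = 42.
Best is mill, press, router, and planer with total output 47.

47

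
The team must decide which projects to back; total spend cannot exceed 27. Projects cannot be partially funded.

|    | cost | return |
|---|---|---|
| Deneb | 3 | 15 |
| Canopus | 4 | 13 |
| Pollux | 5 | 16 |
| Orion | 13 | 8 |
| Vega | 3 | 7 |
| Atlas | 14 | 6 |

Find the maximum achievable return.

52

Allowing fractional choices, the relaxed optimum would be about 58.4, but projects are indivisible.
Deneb + Canopus + Pollux + Orion: cost 3 + 4 + 5 + 13 = 25 ≤ 27, return 15 + 13 + 16 + 8 = 52.
Deneb + Canopus + Pollux + Atlas: cost 3 + 4 + 5 + 14 = 26 ≤ 27, return 15 + 13 + 16 + 6 = 50.
Deneb + Canopus + Pollux + Vega: cost 3 + 4 + 5 + 3 = 15 ≤ 27, return 15 + 13 + 16 + 7 = 51.
Best is Deneb, Canopus, Pollux, and Orion with total return 52.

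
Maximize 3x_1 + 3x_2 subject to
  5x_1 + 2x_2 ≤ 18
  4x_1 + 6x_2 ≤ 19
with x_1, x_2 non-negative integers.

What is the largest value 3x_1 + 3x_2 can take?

12

The continuous relaxation peaks at (3.18, 1.05) with value 12.68; rounding to a feasible lattice point costs some objective.
(x_1,x_2)=(3,1) is feasible, giving 12.
(x_1,x_2)=(2,1) is feasible, giving 9.
(x_1,x_2)=(3,0) is feasible, giving 9.
(x_1,x_2)=(2,0) is feasible, giving 6.
The best lattice point is (3,1), giving 12.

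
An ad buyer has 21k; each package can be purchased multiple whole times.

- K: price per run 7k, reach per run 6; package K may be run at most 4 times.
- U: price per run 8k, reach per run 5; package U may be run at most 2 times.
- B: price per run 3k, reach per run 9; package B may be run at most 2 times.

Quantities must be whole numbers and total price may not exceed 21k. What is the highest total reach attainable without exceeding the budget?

This is a bounded integer knapsack.
B has the best ratio (9/3); taking only B gives at most 2×9 = 18 (stopped by the supply cap of 2).
Mixing does better — 2×K and 2×B: price 20 ≤ 21, reach 2·6 + 2·9 = 30.

30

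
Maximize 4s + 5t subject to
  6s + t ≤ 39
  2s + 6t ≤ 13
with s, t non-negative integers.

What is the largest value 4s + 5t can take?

(s,t)=(6,0): 6·6+1·0=36≤39, 2·6+6·0=12≤13, objective 24.
(s,t)=(5,0): 6·5+1·0=30≤39, 2·5+6·0=10≤13, objective 20.
Maximum is 24 at (s,t)=(6,0).

24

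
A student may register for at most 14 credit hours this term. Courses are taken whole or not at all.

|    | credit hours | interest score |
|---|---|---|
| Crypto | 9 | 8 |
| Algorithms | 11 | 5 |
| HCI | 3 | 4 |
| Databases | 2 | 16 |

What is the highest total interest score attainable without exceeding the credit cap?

28

Crypto + HCI + Databases: credit hours 9 + 3 + 2 = 14 ≤ 14, interest score 8 + 4 + 16 = 28.
Crypto + Databases: credit hours 9 + 2 = 11 ≤ 14, interest score 8 + 16 = 24.
Best is Crypto, HCI, and Databases with total interest score 28.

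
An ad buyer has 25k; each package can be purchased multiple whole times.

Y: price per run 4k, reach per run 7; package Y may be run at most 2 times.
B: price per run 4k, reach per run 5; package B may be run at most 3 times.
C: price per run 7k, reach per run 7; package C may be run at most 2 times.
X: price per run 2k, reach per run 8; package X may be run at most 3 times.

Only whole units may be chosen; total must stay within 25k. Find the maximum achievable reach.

This is a bounded integer knapsack.
1×Y, 2×B, 1×C, and 3×X: price 25 ≤ 25, reach 1·7 + 2·5 + 1·7 + 3·8 = 48.
2×Y, 1×B, 1×C, and 3×X: price 25 ≤ 25, reach 2·7 + 1·5 + 1·7 + 3·8 = 50.
Best is 50.

50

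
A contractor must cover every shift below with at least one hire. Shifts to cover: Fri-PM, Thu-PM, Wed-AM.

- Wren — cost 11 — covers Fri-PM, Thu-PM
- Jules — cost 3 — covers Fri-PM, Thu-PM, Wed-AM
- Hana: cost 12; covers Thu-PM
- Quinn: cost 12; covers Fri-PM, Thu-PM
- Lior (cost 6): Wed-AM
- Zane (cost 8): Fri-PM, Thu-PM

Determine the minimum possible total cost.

3

Jules alone covers Fri-PM, Thu-PM, Wed-AM — every shift.
Total cost: 3.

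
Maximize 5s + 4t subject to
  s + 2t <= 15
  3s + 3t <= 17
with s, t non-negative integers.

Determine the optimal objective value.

25

(s,t)=(5,0) is feasible, giving 25.
(s,t)=(4,1) is feasible, giving 24.
(s,t)=(4,0) is feasible, giving 20.
Maximum is 25 at (s,t)=(5,0).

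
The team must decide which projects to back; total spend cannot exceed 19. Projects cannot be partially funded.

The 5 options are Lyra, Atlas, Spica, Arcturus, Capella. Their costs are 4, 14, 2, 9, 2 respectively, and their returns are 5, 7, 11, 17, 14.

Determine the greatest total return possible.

47

Allowing fractional choices, the relaxed optimum would be about 48.0, but projects are indivisible.
Lyra + Spica + Arcturus + Capella: cost 4 + 2 + 9 + 2 = 17 ≤ 19, return 5 + 11 + 17 + 14 = 47.
Lyra + Arcturus + Capella: cost 4 + 9 + 2 = 15 ≤ 19, return 5 + 17 + 14 = 36.
Spica + Arcturus + Capella: cost 2 + 9 + 2 = 13 ≤ 19, return 11 + 17 + 14 = 42.
Best is Lyra, Spica, Arcturus, and Capella with total return 47.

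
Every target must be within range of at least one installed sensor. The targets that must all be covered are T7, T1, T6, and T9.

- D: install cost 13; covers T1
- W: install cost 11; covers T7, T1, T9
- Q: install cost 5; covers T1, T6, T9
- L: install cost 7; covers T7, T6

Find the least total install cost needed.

12

Choose Q and L: together they cover T7, T1, T6, T9 — every target.
Total install cost: 5 + 7 = 12.
No cover costs less than 12.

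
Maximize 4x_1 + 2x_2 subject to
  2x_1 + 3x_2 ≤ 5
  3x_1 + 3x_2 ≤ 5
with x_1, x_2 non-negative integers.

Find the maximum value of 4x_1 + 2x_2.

4

Relaxing integrality, the LP optimum is 6.67 at (x_1,x_2) = (1.67, 0), which is not an integer point.
(x_1,x_2)=(1,0): 2·1+3·0=2≤5, 3·1+3·0=3≤5, objective 4.
(x_1,x_2)=(0,1): 2·0+3·1=3≤5, 3·0+3·1=3≤5, objective 2.
Maximum is 4 at (x_1,x_2)=(1,0).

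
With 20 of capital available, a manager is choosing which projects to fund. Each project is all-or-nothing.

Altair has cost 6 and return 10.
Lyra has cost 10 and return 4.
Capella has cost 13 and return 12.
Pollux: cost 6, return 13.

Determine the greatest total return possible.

Allowing fractional choices, the relaxed optimum would be about 30.4, but projects are indivisible.
Altair + Pollux: cost 6 + 6 = 12 ≤ 20, return 10 + 13 = 23.
Capella + Pollux: cost 13 + 6 = 19 ≤ 20, return 12 + 13 = 25.
Altair + Capella: cost 6 + 13 = 19 ≤ 20, return 10 + 12 = 22.
Best is Capella and Pollux with total return 25.

25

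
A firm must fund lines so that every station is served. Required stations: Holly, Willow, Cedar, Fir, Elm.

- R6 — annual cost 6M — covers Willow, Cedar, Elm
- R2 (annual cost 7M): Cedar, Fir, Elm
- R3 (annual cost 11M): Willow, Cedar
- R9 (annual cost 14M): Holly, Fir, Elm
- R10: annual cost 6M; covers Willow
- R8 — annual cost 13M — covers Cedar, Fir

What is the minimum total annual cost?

20

This is a weighted set-cover instance.
The greedy cost-per-new-station heuristic would pick R6, R2, and R9 for 27, but a cheaper cover exists.
Choose R6 and R9: together they cover Holly, Willow, Cedar, Fir, Elm — every station.
Total annual cost: 6 + 14 = 20.
No cover costs less than 20.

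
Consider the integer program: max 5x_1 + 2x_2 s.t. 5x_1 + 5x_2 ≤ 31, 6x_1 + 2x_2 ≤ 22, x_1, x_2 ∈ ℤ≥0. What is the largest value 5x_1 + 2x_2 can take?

The continuous relaxation peaks at (2.4, 3.8) with value 19.60; rounding to a feasible lattice point costs some objective.
(x_1,x_2)=(3,2): 5·3+5·2=25≤31, 6·3+2·2=22≤22, objective 19.
(x_1,x_2)=(2,4): 5·2+5·4=30≤31, 6·2+2·4=20≤22, objective 18.
(x_1,x_2)=(3,1): 5·3+5·1=20≤31, 6·3+2·1=20≤22, objective 17.
No feasible integer point exceeds 19.

19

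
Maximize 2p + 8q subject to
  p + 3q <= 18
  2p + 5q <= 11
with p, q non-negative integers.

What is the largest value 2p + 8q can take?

(p,q)=(0,2) is feasible, giving 16.
(p,q)=(1,1) is feasible, giving 10.
(p,q)=(0,1) is feasible, giving 8.
No feasible integer point exceeds 16.

16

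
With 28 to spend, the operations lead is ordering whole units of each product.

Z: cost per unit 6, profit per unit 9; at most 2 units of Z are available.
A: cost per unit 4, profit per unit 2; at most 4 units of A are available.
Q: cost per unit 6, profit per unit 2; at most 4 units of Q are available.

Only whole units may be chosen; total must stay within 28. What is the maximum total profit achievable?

This is a bounded integer knapsack.
Take 2×Z and 4×A: cost 28 ≤ 28, profit 2·9 + 4·2 = 26.
Z has the best ratio (9/6) and is taken to its limit of 2; remaining capacity is filled optimally with the others.

26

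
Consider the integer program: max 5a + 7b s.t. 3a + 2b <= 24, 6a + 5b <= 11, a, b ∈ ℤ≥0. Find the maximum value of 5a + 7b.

14

Relaxing integrality, the LP optimum is 15.40 at (a,b) = (0, 2.2), which is not an integer point.
(a,b)=(0,2): 3·0+2·2=4≤24, 6·0+5·2=10≤11, objective 14.
(a,b)=(1,1): 3·1+2·1=5≤24, 6·1+5·1=11≤11, objective 12.
(a,b)=(0,1): 3·0+2·1=2≤24, 6·0+5·1=5≤11, objective 7.
The best lattice point is (0,2), giving 14.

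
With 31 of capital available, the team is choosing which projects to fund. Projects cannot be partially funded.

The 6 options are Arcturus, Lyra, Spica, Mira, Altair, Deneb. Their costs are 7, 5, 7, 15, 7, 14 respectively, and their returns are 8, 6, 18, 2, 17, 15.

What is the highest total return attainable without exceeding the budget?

This is an integer program with binary decision variables.
Allowing fractional choices, the relaxed optimum would be about 54.4, but projects are indivisible.
Spica + Altair + Deneb: cost 7 + 7 + 14 = 28 ≤ 31, return 18 + 17 + 15 = 50.
Arcturus + Lyra + Spica + Altair: cost 7 + 5 + 7 + 7 = 26 ≤ 31, return 8 + 6 + 18 + 17 = 49.
Arcturus + Spica + Altair: cost 7 + 7 + 7 = 21 ≤ 31, return 8 + 18 + 17 = 43.
Best is Spica, Altair, and Deneb with total return 50.

50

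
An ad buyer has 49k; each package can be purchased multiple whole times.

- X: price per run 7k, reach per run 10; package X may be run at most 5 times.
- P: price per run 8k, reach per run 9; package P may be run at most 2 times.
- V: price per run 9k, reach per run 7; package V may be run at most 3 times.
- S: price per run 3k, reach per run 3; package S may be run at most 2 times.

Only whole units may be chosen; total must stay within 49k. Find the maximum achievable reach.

65

X has the best ratio (10/7); taking only X gives at most 5×10 = 50 (stopped by the supply cap of 5).
Mixing does better — 5×X, 1×P, and 2×S: price 49 ≤ 49, reach 5·10 + 1·9 + 2·3 = 65.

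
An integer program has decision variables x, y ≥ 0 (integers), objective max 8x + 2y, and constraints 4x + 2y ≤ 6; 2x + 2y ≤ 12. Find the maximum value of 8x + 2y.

10

The continuous relaxation peaks at (1.5, 0) with value 12.00; rounding to a feasible lattice point costs some objective.
(x,y)=(1,1): 4·1+2·1=6≤6, 2·1+2·1=4≤12, objective 10.
(x,y)=(1,0): 4·1+2·0=4≤6, 2·1+2·0=2≤12, objective 8.
(x,y)=(0,2): 4·0+2·2=4≤6, 2·0+2·2=4≤12, objective 4.
No feasible integer point exceeds 10.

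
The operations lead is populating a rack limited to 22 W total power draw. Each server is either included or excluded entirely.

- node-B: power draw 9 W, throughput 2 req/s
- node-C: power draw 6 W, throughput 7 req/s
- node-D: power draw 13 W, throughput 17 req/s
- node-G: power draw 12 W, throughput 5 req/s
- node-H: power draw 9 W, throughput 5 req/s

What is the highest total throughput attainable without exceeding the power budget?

Allowing fractional choices, the relaxed optimum would be about 25.7, but servers are indivisible.
node-D + node-H: power draw 13 + 9 = 22 ≤ 22, throughput 17 + 5 = 22.
node-C + node-D: power draw 6 + 13 = 19 ≤ 22, throughput 7 + 17 = 24.
Best is node-C and node-D with total throughput 24.

24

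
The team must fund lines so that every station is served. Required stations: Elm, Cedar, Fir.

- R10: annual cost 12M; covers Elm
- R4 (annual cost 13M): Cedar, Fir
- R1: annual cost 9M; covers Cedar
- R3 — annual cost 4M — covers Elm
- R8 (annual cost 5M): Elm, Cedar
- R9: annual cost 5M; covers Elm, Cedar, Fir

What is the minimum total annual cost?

5

R9 alone covers Elm, Cedar, Fir — every station.
Total annual cost: 5.
No cover costs less than 5.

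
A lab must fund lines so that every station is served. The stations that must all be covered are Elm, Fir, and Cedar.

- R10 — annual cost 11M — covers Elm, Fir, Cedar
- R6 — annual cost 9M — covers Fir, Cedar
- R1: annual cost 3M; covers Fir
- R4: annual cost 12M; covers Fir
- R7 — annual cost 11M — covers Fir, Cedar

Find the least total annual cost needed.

This is an integer covering problem.
The greedy cost-per-new-station heuristic would pick R1 and R10 for 14, but a cheaper cover exists.
R10 alone covers Elm, Fir, Cedar — every station.
Total annual cost: 11.
No cover costs less than 11.

11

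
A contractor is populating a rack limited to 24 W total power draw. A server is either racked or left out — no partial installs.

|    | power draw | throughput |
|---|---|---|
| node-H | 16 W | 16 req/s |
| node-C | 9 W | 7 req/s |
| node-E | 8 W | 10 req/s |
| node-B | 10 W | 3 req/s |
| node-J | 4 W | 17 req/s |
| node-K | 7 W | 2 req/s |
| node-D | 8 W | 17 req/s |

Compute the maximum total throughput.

Treat it as a binary knapsack problem.
Allowing fractional choices, the relaxed optimum would be about 48.0, but servers are indivisible.
node-C + node-J + node-D: power draw 9 + 4 + 8 = 21 ≤ 24, throughput 7 + 17 + 17 = 41.
node-E + node-J + node-D: power draw 8 + 4 + 8 = 20 ≤ 24, throughput 10 + 17 + 17 = 44.
node-B + node-J + node-D: power draw 10 + 4 + 8 = 22 ≤ 24, throughput 3 + 17 + 17 = 37.
Best is node-E, node-J, and node-D with total throughput 44.

44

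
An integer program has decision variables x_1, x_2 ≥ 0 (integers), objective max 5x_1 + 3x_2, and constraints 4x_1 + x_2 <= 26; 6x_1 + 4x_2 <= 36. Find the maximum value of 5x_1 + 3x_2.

(x_1,x_2)=(6,0): 4·6+1·0=24≤26, 6·6+4·0=36≤36, objective 30.
(x_1,x_2)=(5,1): 4·5+1·1=21≤26, 6·5+4·1=34≤36, objective 28.
(x_1,x_2)=(5,0): 4·5+1·0=20≤26, 6·5+4·0=30≤36, objective 25.
Maximum is 30 at (x_1,x_2)=(6,0).

30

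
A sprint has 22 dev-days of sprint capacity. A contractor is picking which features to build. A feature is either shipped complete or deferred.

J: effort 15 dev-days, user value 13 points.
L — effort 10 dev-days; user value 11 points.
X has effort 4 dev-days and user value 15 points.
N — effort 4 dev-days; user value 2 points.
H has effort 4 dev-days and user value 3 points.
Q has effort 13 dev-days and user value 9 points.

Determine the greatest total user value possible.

31

This is a 0-1 knapsack instance.
Allowing fractional choices, the relaxed optimum would be about 32.9, but features are indivisible.
L + X + N + H: effort 10 + 4 + 4 + 4 = 22 ≤ 22, user value 11 + 15 + 2 + 3 = 31.
L + X + H: effort 10 + 4 + 4 = 18 ≤ 22, user value 11 + 15 + 3 = 29.
Best is L, X, N, and H with total user value 31.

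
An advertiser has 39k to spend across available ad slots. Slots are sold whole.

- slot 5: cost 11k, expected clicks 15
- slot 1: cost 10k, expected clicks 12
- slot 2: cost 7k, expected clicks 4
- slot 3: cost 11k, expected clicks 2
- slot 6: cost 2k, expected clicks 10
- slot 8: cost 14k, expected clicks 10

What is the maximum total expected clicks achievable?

47

slot 5 + slot 1 + slot 2 + slot 6: cost 11 + 10 + 7 + 2 = 30 ≤ 39, expected clicks 15 + 12 + 4 + 10 = 41.
slot 5 + slot 1 + slot 6 + slot 8: cost 11 + 10 + 2 + 14 = 37 ≤ 39, expected clicks 15 + 12 + 10 + 10 = 47.
Best is slot 5, slot 1, slot 6, and slot 8 with total expected clicks 47.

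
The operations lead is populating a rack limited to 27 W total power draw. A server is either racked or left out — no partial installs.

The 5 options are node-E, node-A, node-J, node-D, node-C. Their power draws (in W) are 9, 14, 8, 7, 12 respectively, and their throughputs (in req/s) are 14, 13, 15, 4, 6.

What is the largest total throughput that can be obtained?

33

Allowing fractional choices, the relaxed optimum would be about 38.3, but servers are indivisible.
node-A + node-J: power draw 14 + 8 = 22 ≤ 27, throughput 13 + 15 = 28.
node-E + node-J + node-D: power draw 9 + 8 + 7 = 24 ≤ 27, throughput 14 + 15 + 4 = 33.
node-E + node-J: power draw 9 + 8 = 17 ≤ 27, throughput 14 + 15 = 29.
Best is node-E, node-J, and node-D with total throughput 33.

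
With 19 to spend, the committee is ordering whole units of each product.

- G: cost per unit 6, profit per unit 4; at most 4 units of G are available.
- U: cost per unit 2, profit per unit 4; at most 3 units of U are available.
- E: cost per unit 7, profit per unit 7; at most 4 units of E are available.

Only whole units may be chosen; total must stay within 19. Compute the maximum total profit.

U has the best ratio (4/2); taking only U gives at most 3×4 = 12 (stopped by the supply cap of 3).
Mixing does better — 1×G, 3×U, and 1×E: cost 19 ≤ 19, profit 1·4 + 3·4 + 1·7 = 23.

23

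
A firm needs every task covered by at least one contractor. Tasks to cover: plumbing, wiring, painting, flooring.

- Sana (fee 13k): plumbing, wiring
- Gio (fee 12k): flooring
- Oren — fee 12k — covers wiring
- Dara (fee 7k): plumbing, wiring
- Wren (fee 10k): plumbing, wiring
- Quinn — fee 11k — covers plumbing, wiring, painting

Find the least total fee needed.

23

Choose Gio and Quinn: together they cover plumbing, wiring, painting, flooring — every task.
Total fee: 12 + 11 = 23.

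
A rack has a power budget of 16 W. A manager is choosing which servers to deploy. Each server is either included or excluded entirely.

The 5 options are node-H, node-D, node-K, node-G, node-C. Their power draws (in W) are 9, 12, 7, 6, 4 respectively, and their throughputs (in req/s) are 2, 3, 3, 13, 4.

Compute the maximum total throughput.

Treat it as a binary knapsack problem.
Allowing fractional choices, the relaxed optimum would be about 19.6, but servers are indivisible.
node-G + node-C: power draw 6 + 4 = 10 ≤ 16, throughput 13 + 4 = 17.
node-K + node-G: power draw 7 + 6 = 13 ≤ 16, throughput 3 + 13 = 16.
Best is node-G and node-C with total throughput 17.

17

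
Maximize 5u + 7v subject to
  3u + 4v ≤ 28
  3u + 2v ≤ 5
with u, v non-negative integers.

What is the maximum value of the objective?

14

Relaxing integrality, the LP optimum is 17.50 at (u,v) = (0, 2.5), which is not an integer point.
(u,v)=(0,2): 3·0+4·2=8≤28, 3·0+2·2=4≤5, objective 14.
(u,v)=(1,1): 3·1+4·1=7≤28, 3·1+2·1=5≤5, objective 12.
(u,v)=(0,1): 3·0+4·1=4≤28, 3·0+2·1=2≤5, objective 7.
No feasible integer point exceeds 14.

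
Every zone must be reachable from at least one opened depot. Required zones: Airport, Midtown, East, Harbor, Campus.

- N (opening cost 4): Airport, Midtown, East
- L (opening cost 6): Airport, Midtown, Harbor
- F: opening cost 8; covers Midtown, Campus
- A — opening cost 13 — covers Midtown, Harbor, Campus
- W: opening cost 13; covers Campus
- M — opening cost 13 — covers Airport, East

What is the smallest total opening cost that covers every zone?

Choose N and A: together they cover Airport, Midtown, East, Harbor, Campus — every zone.
Total opening cost: 4 + 13 = 17.

17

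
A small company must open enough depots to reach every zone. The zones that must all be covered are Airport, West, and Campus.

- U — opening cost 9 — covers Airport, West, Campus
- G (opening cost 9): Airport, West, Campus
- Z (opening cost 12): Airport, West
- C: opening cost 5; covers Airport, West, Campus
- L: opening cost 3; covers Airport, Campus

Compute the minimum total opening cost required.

The greedy cost-per-new-zone heuristic would pick L and C for 8, but a cheaper cover exists.
C alone covers Airport, West, Campus — every zone.
Total opening cost: 5.
No cover costs less than 5.

5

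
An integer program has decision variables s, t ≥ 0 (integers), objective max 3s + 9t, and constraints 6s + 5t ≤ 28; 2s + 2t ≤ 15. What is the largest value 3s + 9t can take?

45

(s,t)=(0,5): 6·0+5·5=25≤28, 2·0+2·5=10≤15, objective 45.
(s,t)=(1,4): 6·1+5·4=26≤28, 2·1+2·4=10≤15, objective 39.
No feasible integer point exceeds 45.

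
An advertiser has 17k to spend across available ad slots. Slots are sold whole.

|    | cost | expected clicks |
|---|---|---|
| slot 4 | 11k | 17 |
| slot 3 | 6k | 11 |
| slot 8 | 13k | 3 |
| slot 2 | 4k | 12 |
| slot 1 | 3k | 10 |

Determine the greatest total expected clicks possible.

Allowing fractional choices, the relaxed optimum would be about 39.2, but ad slots are indivisible.
slot 3 + slot 2 + slot 1: cost 6 + 4 + 3 = 13 ≤ 17, expected clicks 11 + 12 + 10 = 33.
slot 4 + slot 2: cost 11 + 4 = 15 ≤ 17, expected clicks 17 + 12 = 29.
slot 4 + slot 3: cost 11 + 6 = 17 ≤ 17, expected clicks 17 + 11 = 28.
Best is slot 3, slot 2, and slot 1 with total expected clicks 33.

33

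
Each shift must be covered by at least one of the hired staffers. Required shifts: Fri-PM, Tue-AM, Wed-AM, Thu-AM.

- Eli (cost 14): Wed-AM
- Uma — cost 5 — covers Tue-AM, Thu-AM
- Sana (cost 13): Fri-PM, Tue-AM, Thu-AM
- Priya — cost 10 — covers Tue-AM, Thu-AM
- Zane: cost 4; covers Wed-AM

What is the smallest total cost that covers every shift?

The greedy cost-per-new-shift heuristic would pick Uma, Zane, and Sana for 22, but a cheaper cover exists.
Choose Sana and Zane: together they cover Fri-PM, Tue-AM, Wed-AM, Thu-AM — every shift.
Total cost: 13 + 4 = 17.
No cover costs less than 17.

17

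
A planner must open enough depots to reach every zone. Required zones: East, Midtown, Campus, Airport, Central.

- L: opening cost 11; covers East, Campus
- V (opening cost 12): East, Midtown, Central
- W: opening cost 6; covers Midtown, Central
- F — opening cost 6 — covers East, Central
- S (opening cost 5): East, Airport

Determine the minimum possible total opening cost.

Choose L, W, and S: together they cover East, Midtown, Campus, Airport, Central — every zone.
Total opening cost: 11 + 6 + 5 = 22.
No cover costs less than 22.

22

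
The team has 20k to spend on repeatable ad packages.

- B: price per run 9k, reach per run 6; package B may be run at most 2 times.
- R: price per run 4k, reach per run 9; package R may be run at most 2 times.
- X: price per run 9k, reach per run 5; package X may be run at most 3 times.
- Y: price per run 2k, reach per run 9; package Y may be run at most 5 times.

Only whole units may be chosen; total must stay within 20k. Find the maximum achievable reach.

63

Y has the best ratio (9/2); taking only Y gives at most 5×9 = 45 (stopped by the supply cap of 5).
Mixing does better — 2×R and 5×Y: price 18 ≤ 20, reach 2·9 + 5·9 = 63.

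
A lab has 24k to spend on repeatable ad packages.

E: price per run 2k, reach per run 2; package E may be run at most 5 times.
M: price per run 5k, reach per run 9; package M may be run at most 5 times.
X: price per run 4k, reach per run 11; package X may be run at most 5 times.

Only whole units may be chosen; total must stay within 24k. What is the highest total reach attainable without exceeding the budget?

Take 2×E and 5×X: price 24 ≤ 24, reach 2·2 + 5·11 = 59.
X has the best ratio (11/4) and is taken to its limit of 5; remaining capacity is filled optimally with the others.

59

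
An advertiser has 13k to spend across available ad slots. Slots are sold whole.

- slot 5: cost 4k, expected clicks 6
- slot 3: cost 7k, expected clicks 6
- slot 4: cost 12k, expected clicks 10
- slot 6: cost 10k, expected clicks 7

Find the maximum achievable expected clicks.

12

Treat it as a binary knapsack problem.
Allowing fractional choices, the relaxed optimum would be about 13.7, but ad slots are indivisible.
slot 4: cost 12 ≤ 13, expected clicks 10.
slot 5 + slot 3: cost 4 + 7 = 11 ≤ 13, expected clicks 6 + 6 = 12.
Best is slot 5 and slot 3 with total expected clicks 12.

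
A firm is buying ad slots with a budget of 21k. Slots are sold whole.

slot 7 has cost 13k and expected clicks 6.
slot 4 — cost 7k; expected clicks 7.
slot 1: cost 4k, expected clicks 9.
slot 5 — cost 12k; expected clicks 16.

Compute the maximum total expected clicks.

25

Take slot 1 and slot 5: cost 4 + 12 = 16 ≤ 21, expected clicks 9 + 16 = 25.
No other feasible combination does better.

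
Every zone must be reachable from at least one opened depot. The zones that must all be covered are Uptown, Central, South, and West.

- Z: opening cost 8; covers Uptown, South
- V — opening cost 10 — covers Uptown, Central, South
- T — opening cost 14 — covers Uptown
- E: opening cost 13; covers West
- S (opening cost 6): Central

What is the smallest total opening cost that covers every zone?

Choose V and E: together they cover Uptown, Central, South, West — every zone.
Total opening cost: 10 + 13 = 23.
No cover costs less than 23.

23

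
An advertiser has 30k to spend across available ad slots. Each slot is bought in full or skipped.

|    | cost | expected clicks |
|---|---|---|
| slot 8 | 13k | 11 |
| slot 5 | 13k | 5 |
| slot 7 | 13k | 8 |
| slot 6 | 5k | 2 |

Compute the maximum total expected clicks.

19

slot 8 + slot 5: cost 13 + 13 = 26 ≤ 30, expected clicks 11 + 5 = 16.
slot 8 + slot 7: cost 13 + 13 = 26 ≤ 30, expected clicks 11 + 8 = 19.
Best is slot 8 and slot 7 with total expected clicks 19.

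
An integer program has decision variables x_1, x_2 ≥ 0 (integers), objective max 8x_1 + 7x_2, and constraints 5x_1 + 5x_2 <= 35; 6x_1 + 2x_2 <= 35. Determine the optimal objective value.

(x_1,x_2)=(5,2) is feasible, giving 54.
(x_1,x_2)=(4,3) is feasible, giving 53.
The best lattice point is (5,2), giving 54.

54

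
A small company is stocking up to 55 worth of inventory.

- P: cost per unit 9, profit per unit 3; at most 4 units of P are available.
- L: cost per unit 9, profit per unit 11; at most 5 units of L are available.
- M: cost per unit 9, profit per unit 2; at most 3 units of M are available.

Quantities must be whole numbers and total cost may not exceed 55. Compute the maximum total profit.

Take 1×P and 5×L: cost 54 ≤ 55, profit 1·3 + 5·11 = 58.
L has the best ratio (11/9) and is taken to its limit of 5; remaining capacity is filled optimally with the others.

58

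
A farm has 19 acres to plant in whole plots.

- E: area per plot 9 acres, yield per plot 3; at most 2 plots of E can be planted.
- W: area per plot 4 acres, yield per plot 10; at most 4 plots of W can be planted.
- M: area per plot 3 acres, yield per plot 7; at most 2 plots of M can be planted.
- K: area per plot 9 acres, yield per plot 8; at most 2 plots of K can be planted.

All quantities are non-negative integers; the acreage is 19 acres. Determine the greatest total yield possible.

47

This is a bounded integer knapsack.
4×W and 1×M: area 19 ≤ 19, yield 4·10 + 1·7 = 47.
3×W and 2×M: area 18 ≤ 19, yield 3·10 + 2·7 = 44.
Best is 47.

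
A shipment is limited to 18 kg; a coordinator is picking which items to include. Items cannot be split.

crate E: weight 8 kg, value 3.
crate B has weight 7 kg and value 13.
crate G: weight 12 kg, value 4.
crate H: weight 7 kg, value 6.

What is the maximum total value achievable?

19

Treat it as a binary knapsack problem.
Allowing fractional choices, the relaxed optimum would be about 20.5, but items are indivisible.
crate B + crate H: weight 7 + 7 = 14 ≤ 18, value 13 + 6 = 19.
crate B: weight 7 ≤ 18, value 13.
crate E + crate B: weight 8 + 7 = 15 ≤ 18, value 3 + 13 = 16.
Best is crate B and crate H with total value 19.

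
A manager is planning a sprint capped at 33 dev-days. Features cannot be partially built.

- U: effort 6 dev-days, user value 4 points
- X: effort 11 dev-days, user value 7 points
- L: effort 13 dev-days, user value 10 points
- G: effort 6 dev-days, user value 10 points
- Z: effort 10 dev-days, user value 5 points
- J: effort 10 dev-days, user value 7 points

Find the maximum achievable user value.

28

This is an integer program with binary decision variables.
U + X + G + J: effort 6 + 11 + 6 + 10 = 33 ≤ 33, user value 4 + 7 + 10 + 7 = 28.
L + G + J: effort 13 + 6 + 10 = 29 ≤ 33, user value 10 + 10 + 7 = 27.
Best is U, X, G, and J with total user value 28.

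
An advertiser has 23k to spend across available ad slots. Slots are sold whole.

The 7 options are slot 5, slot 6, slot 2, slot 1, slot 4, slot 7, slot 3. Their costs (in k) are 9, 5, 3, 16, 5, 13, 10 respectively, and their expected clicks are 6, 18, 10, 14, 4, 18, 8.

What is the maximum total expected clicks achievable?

Allowing fractional choices, the relaxed optimum would be about 47.8, but ad slots are indivisible.
slot 6 + slot 4 + slot 7: cost 5 + 5 + 13 = 23 ≤ 23, expected clicks 18 + 4 + 18 = 40.
slot 6 + slot 2 + slot 4 + slot 3: cost 5 + 3 + 5 + 10 = 23 ≤ 23, expected clicks 18 + 10 + 4 + 8 = 40.
slot 6 + slot 2 + slot 7: cost 5 + 3 + 13 = 21 ≤ 23, expected clicks 18 + 10 + 18 = 46.
Best is slot 6, slot 2, and slot 7 with total expected clicks 46.

46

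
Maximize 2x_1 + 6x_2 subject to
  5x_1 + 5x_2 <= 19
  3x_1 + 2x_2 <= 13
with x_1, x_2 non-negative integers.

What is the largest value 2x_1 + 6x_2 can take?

18

Relaxing integrality, the LP optimum is 22.80 at (x_1,x_2) = (0, 3.8), which is not an integer point.
(x_1,x_2)=(0,3): 5·0+5·3=15≤19, 3·0+2·3=6≤13, objective 18.
(x_1,x_2)=(1,2): 5·1+5·2=15≤19, 3·1+2·2=7≤13, objective 14.
(x_1,x_2)=(0,2): 5·0+5·2=10≤19, 3·0+2·2=4≤13, objective 12.
Maximum is 18 at (x_1,x_2)=(0,3).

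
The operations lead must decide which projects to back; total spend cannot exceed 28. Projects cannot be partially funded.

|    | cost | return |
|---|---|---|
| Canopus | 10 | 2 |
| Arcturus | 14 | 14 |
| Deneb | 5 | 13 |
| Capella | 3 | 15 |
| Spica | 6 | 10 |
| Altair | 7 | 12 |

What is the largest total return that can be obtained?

52

Allowing fractional choices, the relaxed optimum would be about 57.0, but projects are indivisible.
Deneb + Capella + Spica + Altair: cost 5 + 3 + 6 + 7 = 21 ≤ 28, return 13 + 15 + 10 + 12 = 50.
Arcturus + Deneb + Capella + Spica: cost 14 + 5 + 3 + 6 = 28 ≤ 28, return 14 + 13 + 15 + 10 = 52.
Best is Arcturus, Deneb, Capella, and Spica with total return 52.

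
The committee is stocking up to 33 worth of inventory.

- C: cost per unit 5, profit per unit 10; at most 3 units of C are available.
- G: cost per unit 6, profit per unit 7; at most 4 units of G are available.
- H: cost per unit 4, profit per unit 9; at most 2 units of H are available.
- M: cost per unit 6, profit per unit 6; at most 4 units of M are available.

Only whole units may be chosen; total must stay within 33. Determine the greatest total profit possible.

55

Take 3×C, 1×G, and 2×H: cost 29 ≤ 33, profit 3·10 + 1·7 + 2·9 = 55.
H has the best ratio (9/4) and is taken to its limit of 2; remaining capacity is filled optimally with the others.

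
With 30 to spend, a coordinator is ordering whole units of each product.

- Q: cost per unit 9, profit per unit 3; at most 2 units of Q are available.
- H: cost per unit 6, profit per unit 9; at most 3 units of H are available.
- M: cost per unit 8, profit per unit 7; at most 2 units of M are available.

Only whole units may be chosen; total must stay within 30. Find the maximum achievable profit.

34

H has the best ratio (9/6); taking only H gives at most 3×9 = 27 (stopped by the supply cap of 3).
Mixing does better — 3×H and 1×M: cost 26 ≤ 30, profit 3·9 + 1·7 = 34.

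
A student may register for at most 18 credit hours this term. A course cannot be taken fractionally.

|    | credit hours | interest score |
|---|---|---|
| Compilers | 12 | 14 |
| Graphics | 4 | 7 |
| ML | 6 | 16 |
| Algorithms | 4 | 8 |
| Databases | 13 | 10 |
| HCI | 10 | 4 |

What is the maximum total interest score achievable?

31

Compilers + ML: credit hours 12 + 6 = 18 ≤ 18, interest score 14 + 16 = 30.
Graphics + ML + Algorithms: credit hours 4 + 6 + 4 = 14 ≤ 18, interest score 7 + 16 + 8 = 31.
Best is Graphics, ML, and Algorithms with total interest score 31.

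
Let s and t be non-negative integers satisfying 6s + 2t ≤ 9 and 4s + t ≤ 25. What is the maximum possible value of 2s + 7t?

28

Relaxing integrality, the LP optimum is 31.50 at (s,t) = (0, 4.5), which is not an integer point.
(s,t)=(0,4): 6·0+2·4=8≤9, 4·0+1·4=4≤25, objective 28.
(s,t)=(0,3): 6·0+2·3=6≤9, 4·0+1·3=3≤25, objective 21.
The best lattice point is (0,4), giving 28.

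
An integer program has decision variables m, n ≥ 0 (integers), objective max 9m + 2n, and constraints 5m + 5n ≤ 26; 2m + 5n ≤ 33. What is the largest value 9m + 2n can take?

45

The continuous relaxation peaks at (5.2, 0) with value 46.80; rounding to a feasible lattice point costs some objective.
(m,n)=(5,0): 5·5+5·0=25≤26, 2·5+5·0=10≤33, objective 45.
(m,n)=(4,1): 5·4+5·1=25≤26, 2·4+5·1=13≤33, objective 38.
(m,n)=(4,0): 5·4+5·0=20≤26, 2·4+5·0=8≤33, objective 36.
No feasible integer point exceeds 45.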